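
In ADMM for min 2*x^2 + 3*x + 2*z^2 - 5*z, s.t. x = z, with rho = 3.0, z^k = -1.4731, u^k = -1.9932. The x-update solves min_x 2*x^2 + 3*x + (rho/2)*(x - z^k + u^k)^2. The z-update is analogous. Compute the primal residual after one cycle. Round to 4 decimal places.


ADMM iteration with rho = 3.0, z^k = -1.4731, u^k = -1.9932
Step 1: x-update.
Minimize 2*x^2 + 3*x + (3.0/2)*(x + 1.4731 - 1.9932)^2
FOC: (2*2 + 3.0)*x = -3 + 3.0*(-1.4731 + 1.9932)
x^{k+1} = -0.2057
Step 2: z-update.
Minimize 2*z^2 - 5*z + (3.0/2)*(-0.2057 - z - 1.9932)^2
FOC: (2*2 + 3.0)*z = 5 + 3.0*(-0.2057 - 1.9932)
z^{k+1} = -0.2281
Step 3: u-update.
u^{k+1} = -1.9932 - 0.2057 + 0.2281 = -1.9708
Step 4: Primal residual = |-0.2057 + 0.2281| = 0.0224


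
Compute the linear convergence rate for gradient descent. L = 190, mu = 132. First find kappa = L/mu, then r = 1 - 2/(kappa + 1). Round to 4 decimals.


Step 1: Compute the condition number.
kappa = L/mu = 190/132 = 1.4394
Step 2: Compute the convergence rate.
r = 1 - 2/(kappa + 1) = 1 - 2*mu/(L + mu) = (L - mu)/(L + mu) = 58/322 = 0.1801


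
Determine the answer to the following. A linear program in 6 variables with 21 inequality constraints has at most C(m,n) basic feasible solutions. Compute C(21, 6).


Each vertex corresponds to some choice of n active constraints out of m, so the number of vertices is at most C(m, n) = m! / (n!(m-n)!).
m = 21, n = 6
Numerator: 21 * 20 * 19 * 18 * 17 * 16
Denominator: 6! = 720
C(21, 6) = 54264


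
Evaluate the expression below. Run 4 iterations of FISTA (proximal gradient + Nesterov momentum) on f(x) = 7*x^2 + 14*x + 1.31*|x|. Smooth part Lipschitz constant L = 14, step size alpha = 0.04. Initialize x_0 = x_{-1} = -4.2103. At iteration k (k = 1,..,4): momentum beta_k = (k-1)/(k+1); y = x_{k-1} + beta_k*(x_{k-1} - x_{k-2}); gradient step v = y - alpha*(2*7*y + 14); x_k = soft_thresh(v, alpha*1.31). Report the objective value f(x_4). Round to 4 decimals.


FISTA on f(x) = 7*x^2 + 14*x + 1.31*|x|
L = 14, alpha = 0.04
Iteration 1: beta = 0.0, y = -4.2103 + 0.0*(-4.2103 + 4.2103) = -4.2103
  grad(y) = -44.9442, v = y - alpha*grad = -2.4125
  prox(v) = soft_thresh(-2.4125, 0.0524) = -2.3601
Iteration 2: beta = 0.3333, y = -2.3601 + 0.3333*(-2.3601 + 4.2103) = -1.7434
  grad(y) = -10.4077, v = y - alpha*grad = -1.3271
  prox(v) = soft_thresh(-1.3271, 0.0524) = -1.2747
Iteration 3: beta = 0.5, y = -1.2747 + 0.5*(-1.2747 + 2.3601) = -0.732
  grad(y) = 3.7522, v = y - alpha*grad = -0.8821
  prox(v) = soft_thresh(-0.8821, 0.0524) = -0.8297
Iteration 4: beta = 0.6, y = -0.8297 + 0.6*(-0.8297 + 1.2747) = -0.5627
  grad(y) = 6.1228, v = y - alpha*grad = -0.8076
  prox(v) = soft_thresh(-0.8076, 0.0524) = -0.7552
f(x_4) = 7*(-0.7552)^2 + 14*(-0.7552) + 1.31*|-0.7552| = -5.5911


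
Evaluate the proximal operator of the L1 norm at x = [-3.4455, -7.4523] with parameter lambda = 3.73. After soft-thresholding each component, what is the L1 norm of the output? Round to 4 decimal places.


Soft-thresholding with lambda = 3.73:
prox(-3.4455) = sign(-3.4455)*max(|-3.4455| - 3.73, 0) = 0.0
prox(-7.4523) = sign(-7.4523)*max(|-7.4523| - 3.73, 0) = -3.7223
prox(x) = [0.0, -3.7223]
||prox(x)||_1 = 0.0 + 3.7223 = 3.7223


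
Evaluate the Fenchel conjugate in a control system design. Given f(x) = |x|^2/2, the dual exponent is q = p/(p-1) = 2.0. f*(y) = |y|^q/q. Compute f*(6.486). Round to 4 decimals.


The conjugate exponent q satisfies 1/p + 1/q = 1.
p = 2, so q = 2/(2 - 1) = 2.0
|y|^q = 6.486^2.0 = 42.0682
f*(6.486) = 42.0682 / 2.0 = 21.0341


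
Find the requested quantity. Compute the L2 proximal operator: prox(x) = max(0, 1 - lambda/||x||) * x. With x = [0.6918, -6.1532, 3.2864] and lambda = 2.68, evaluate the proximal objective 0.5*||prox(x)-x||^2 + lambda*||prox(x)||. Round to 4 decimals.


Step 1: Compute ||x||.
||x|| = 7.0101
Step 2: Compute scaling factor.
scale = max(0, 1 - 2.68/7.0101) = 0.6177
Step 3: prox(x) = [0.4273, -3.8008, 2.03]
||prox(x)|| = 4.3301
Step 4: Proximal objective.
0.5*||prox-x||^2 = 3.5912
lambda*||prox|| = 11.6047
Total = 15.1957


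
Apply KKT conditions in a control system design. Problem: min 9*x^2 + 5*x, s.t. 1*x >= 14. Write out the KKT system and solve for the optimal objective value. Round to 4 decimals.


Step 1: Try lambda = 0 (constraint inactive).
x_unc = -5/(2*9) = -0.2778
Check: 1*-0.2778 = -0.2778 < 14 -- violated!
Step 2: Constraint must be active: 1*x = 14
x* = 14/1 = 14.0
lambda = (2*9*14.0 + 5)/1 = 257.0
Step 3: Compute optimal value.
f(x*) = 9*14.0^2 + 5*14.0 = 1834.0


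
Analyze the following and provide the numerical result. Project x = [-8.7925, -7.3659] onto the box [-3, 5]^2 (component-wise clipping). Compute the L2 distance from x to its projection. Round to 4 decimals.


Project each component onto [-3, 5].
clip(-8.7925) = -3.0, clip(-7.3659) = -3.0
Projection = [-3.0, -3.0]
Squared diffs: [33.5531, 19.0611]
Distance = sqrt(52.6142) = 7.2536


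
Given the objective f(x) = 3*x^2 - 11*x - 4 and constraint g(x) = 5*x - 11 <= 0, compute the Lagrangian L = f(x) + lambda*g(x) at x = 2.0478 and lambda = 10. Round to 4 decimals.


Step 1: Evaluate f(x).
f(2.0478) = 3*2.0478^2 - 11*2.0478 - 4 = -13.9453
Step 2: Evaluate g(x).
g(2.0478) = 5*2.0478 - 11 = -0.761
Step 3: Compute Lagrangian.
L = -13.9453 + 10*-0.761 = -21.5553


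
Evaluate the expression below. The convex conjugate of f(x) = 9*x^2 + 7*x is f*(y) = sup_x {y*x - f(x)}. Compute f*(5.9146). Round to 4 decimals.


f*(y) = sup_x {y*x - a*x^2 - b*x} = sup_x {(y-b)*x - a*x^2}
FOC: (y - b) - 2a*x = 0 => x* = (y - b)/(2a)
x* = (5.9146 - 7)/(2*9) = -0.0603
f*(5.9146) = (y-b)^2/(4a) = (5.9146 - 7)^2/(4*9)
= 1.1781/36 = 0.0327


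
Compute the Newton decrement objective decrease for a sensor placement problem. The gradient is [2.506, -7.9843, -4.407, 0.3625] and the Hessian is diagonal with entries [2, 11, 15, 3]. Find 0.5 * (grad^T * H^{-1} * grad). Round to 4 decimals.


Step 1: H is diagonal, so H^(-1) * g = [1.253, -0.7258, -0.2938, 0.1208].
Step 2: g^T H^(-1) g = sum_i g_i^2 / H_ii
  = (2.506)^2/2 + (-7.9843)^2/11 + (-4.407)^2/15 + (0.3625)^2/3
  = 3.14 + 5.7954 + 1.2948 + 0.0438 = 10.274
Step 3: Objective decrease = 0.5 * g^T H^(-1) g = 5.137


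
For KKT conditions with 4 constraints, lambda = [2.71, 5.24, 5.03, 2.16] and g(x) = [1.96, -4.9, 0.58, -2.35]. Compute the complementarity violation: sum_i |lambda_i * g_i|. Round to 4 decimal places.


KKT complementary slackness check:
lambda_1 * g_1 = 2.71 * 1.96 = 5.3116
lambda_2 * g_2 = 5.24 * -4.9 = -25.676
lambda_3 * g_3 = 5.03 * 0.58 = 2.9174
lambda_4 * g_4 = 2.16 * -2.35 = -5.076
Total violation = 5.3116 + 25.676 + 2.9174 + 5.076 = 38.981


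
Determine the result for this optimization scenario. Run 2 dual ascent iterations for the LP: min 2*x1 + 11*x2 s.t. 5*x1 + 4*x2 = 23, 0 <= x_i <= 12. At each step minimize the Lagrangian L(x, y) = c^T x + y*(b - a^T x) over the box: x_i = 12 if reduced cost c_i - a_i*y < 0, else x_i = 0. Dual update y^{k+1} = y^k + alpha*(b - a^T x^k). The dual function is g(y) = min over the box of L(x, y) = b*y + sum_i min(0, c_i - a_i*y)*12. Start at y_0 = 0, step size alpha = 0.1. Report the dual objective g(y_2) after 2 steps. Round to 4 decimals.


Dual ascent for LP: min 2*x1 + 11*x2, 5*x1 + 4*x2 = 23, 0 <= x_i <= 12
Step 1: y^k = 0.0, reduced costs: (2.0, 11.0)
  x^k = (0.0, 0.0), subgradient = b - a^T x = 23.0
  y^{k+1} = 0.0 + 0.1*23.0 = 2.3
Step 2: y^k = 2.3, reduced costs: (-9.5, 1.8)
  x^k = (12.0, 0.0), subgradient = b - a^T x = -37.0
  y^{k+1} = 2.3 + 0.1*-37.0 = -1.4
Dual objective at y_2 = -1.4: reduced costs (9.0, 16.6), box minimizer x = (0.0, 0.0)
g(y_2) = b*y + (c1 - a1*y)*x1 + (c2 - a2*y)*x2 = 23*(-1.4) + 9.0*0.0 + 16.6*0.0 = -32.2 + 0.0 + 0.0 = -32.2


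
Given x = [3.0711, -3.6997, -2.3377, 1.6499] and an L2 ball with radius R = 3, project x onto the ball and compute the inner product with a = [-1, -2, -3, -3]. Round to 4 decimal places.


Step 1: Compute ||x|| (intermediates to 6 decimals).
||x|| = sqrt(3.0711^2 + (-3.6997)^2 + (-2.3377)^2 + 1.6499^2) = 5.595216
Step 2: Project.
Since ||x|| > R, scale = R/||x|| = 3/5.595216 = 0.536172, proj(x) = scale * x
proj(x) = [1.646638, -1.983676, -1.253409, 0.88463]
Step 3: Dot product.
a^T * proj(x) = -1*1.646638 - 2*(-1.983676) - 3*(-1.253409) - 3*0.88463 = 3.4271


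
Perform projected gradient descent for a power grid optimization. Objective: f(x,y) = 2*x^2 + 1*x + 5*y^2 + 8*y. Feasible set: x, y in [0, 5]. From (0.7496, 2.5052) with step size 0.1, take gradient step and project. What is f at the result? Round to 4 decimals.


Step 1: Compute gradient at (0.7496, 2.5052).
grad_x = 2*2*0.7496 + 1 = 3.9984
grad_y = 2*5*2.5052 + 8 = 33.052
Step 2: Gradient step.
x_raw = 0.7496 - 0.1*3.9984 = 0.3498
y_raw = 2.5052 - 0.1*33.052 = -0.8
Step 3: Project onto [0, 5].
x_proj = clip(0.3498) = 0.3498
y_proj = clip(-0.8) = 0.0
Step 4: Evaluate f.
f(0.3498, 0.0) = 0.5944


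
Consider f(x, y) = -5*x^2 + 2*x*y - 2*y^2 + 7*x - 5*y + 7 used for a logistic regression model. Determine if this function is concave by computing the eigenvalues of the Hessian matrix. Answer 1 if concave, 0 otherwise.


The Hessian of f(x,y) = -5*x^2 + 2*x*y - 2*y^2 + 7*x - 5*y + 7 is:
H = [[-10, 2], [2, -4]]
Trace = -10 - 4 = -14
Determinant = -10*-4 - (2)^2 = 36
Discriminant = (-14)^2 - 4*36 = 52.0
Eigenvalues: lambda_1 = -10.6056, lambda_2 = -3.3944
The function is concave.

1


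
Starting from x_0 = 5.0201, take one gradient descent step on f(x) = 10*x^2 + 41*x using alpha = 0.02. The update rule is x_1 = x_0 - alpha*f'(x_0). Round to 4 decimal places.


We compute the gradient at x_0 and apply the update.
f'(x) = 20*x + 41
f'(5.0201) = 20*5.0201 + 41 = 141.402
x_1 = 5.0201 - 0.02*141.402 = 2.1921


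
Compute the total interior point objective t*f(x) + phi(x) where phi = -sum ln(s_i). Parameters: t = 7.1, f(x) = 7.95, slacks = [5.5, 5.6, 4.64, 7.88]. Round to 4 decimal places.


Step 1: Compute log-barrier.
ln values: [1.7047, 1.7228, 1.5347, 2.0643]
phi = -(1.7047 + 1.7228 + 1.5347 + 2.0643) = -7.0266
Step 2: Compute augmented objective.
t*f(x) = 7.1*7.95 = 56.445
Total = 56.445 - 7.0266 = 49.4184


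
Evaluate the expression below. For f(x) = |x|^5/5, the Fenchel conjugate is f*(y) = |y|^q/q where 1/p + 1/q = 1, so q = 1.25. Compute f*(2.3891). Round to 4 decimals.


The conjugate exponent q satisfies 1/p + 1/q = 1.
p = 5, so q = 5/(5 - 1) = 1.25
|y|^q = 2.3891^1.25 = 2.9702
f*(2.3891) = 2.9702 / 1.25 = 2.3762


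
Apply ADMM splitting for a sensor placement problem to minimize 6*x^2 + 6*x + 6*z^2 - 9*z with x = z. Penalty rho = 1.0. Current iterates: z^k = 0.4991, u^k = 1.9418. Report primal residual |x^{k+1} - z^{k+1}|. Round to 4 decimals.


ADMM iteration with rho = 1.0, z^k = 0.4991, u^k = 1.9418
Step 1: x-update.
Minimize 6*x^2 + 6*x + (1.0/2)*(x - 0.4991 + 1.9418)^2
FOC: (2*6 + 1.0)*x = -6 + 1.0*(0.4991 - 1.9418)
x^{k+1} = -0.5725
Step 2: z-update.
Minimize 6*z^2 - 9*z + (1.0/2)*(-0.5725 - z + 1.9418)^2
FOC: (2*6 + 1.0)*z = 9 + 1.0*(-0.5725 + 1.9418)
z^{k+1} = 0.7976
Step 3: u-update.
u^{k+1} = 1.9418 - 0.5725 - 0.7976 = 0.5716
Step 4: Primal residual = |-0.5725 - 0.7976| = 1.3702


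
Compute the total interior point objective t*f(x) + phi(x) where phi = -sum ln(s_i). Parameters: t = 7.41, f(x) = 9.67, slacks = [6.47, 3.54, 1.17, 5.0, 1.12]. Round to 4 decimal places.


Step 1: Compute log-barrier.
ln values: [1.8672, 1.2641, 0.157, 1.6094, 0.1133]
phi = -(1.8672 + 1.2641 + 0.157 + 1.6094 + 0.1133) = -5.0111
Step 2: Compute augmented objective.
t*f(x) = 7.41*9.67 = 71.6547
Total = 71.6547 - 5.0111 = 66.6436


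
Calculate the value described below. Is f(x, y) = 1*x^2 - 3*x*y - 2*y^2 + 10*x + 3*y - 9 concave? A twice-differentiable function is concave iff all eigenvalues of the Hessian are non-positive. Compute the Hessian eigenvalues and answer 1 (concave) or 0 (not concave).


The Hessian of f(x,y) = 1*x^2 - 3*x*y - 2*y^2 + 10*x + 3*y - 9 is:
H = [[2, -3], [-3, -4]]
Trace = 2 - 4 = -2
Determinant = 2*-4 - (-3)^2 = -17
Discriminant = (-2)^2 - 4*-17 = 72.0
Eigenvalues: lambda_1 = -5.2426, lambda_2 = 3.2426
The function is not concave.

0


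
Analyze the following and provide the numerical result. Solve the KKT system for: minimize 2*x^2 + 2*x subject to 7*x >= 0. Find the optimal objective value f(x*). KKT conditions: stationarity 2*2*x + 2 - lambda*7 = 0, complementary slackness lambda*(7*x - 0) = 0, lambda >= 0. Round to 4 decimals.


Step 1: Try lambda = 0 (constraint inactive).
x_unc = -2/(2*2) = -0.5
Check: 7*-0.5 = -3.5 < 0 -- violated!
Step 2: Constraint must be active: 7*x = 0
x* = 0/7 = 0.0
lambda = (2*2*0.0 + 2)/7 = 0.2857
Step 3: Compute optimal value.
f(x*) = 2*0.0^2 + 2*0.0 = 0.0


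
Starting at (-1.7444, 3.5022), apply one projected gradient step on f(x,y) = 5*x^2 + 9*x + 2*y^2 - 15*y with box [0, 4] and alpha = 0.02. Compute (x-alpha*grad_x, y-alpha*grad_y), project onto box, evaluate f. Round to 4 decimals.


Step 1: Compute gradient at (-1.7444, 3.5022).
grad_x = 2*5*-1.7444 + 9 = -8.444
grad_y = 2*2*3.5022 - 15 = -0.9912
Step 2: Gradient step.
x_raw = -1.7444 - 0.02*-8.444 = -1.5755
y_raw = 3.5022 - 0.02*-0.9912 = 3.522
Step 3: Project onto [0, 4].
x_proj = clip(-1.5755) = 0.0
y_proj = clip(3.522) = 3.522
Step 4: Evaluate f.
f(0.0, 3.522) = -28.0211


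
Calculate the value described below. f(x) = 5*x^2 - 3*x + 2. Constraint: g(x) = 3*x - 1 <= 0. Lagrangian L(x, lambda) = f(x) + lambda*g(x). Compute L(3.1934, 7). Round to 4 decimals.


Step 1: Evaluate f(x).
f(3.1934) = 5*3.1934^2 - 3*3.1934 + 2 = 43.4088
Step 2: Evaluate g(x).
g(3.1934) = 3*3.1934 - 1 = 8.5802
Step 3: Compute Lagrangian.
L = 43.4088 + 7*8.5802 = 103.4702


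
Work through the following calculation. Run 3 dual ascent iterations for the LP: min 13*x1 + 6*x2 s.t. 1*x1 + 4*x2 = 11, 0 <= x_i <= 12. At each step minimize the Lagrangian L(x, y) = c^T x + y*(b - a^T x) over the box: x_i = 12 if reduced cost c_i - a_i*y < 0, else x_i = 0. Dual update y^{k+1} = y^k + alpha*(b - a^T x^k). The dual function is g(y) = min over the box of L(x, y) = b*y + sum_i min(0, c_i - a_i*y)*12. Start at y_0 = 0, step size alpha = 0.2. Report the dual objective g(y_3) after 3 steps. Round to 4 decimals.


Dual ascent for LP: min 13*x1 + 6*x2, 1*x1 + 4*x2 = 11, 0 <= x_i <= 12
Step 1: y^k = 0.0, reduced costs: (13.0, 6.0)
  x^k = (0.0, 0.0), subgradient = b - a^T x = 11.0
  y^{k+1} = 0.0 + 0.2*11.0 = 2.2
Step 2: y^k = 2.2, reduced costs: (10.8, -2.8)
  x^k = (0.0, 12.0), subgradient = b - a^T x = -37.0
  y^{k+1} = 2.2 + 0.2*-37.0 = -5.2
Step 3: y^k = -5.2, reduced costs: (18.2, 26.8)
  x^k = (0.0, 0.0), subgradient = b - a^T x = 11.0
  y^{k+1} = -5.2 + 0.2*11.0 = -3.0
Dual objective at y_3 = -3.0: reduced costs (16.0, 18.0), box minimizer x = (0.0, 0.0)
g(y_3) = b*y + (c1 - a1*y)*x1 + (c2 - a2*y)*x2 = 11*(-3.0) + 16.0*0.0 + 18.0*0.0 = -33.0 + 0.0 + 0.0 = -33.0


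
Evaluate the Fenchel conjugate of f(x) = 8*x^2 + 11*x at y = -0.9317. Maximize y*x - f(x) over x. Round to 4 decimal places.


f*(y) = sup_x {y*x - a*x^2 - b*x} = sup_x {(y-b)*x - a*x^2}
FOC: (y - b) - 2a*x = 0 => x* = (y - b)/(2a)
x* = (-0.9317 - 11)/(2*8) = -0.7457
f*(-0.9317) = (y-b)^2/(4a) = (-0.9317 - 11)^2/(4*8)
= 142.3655/32 = 4.4489


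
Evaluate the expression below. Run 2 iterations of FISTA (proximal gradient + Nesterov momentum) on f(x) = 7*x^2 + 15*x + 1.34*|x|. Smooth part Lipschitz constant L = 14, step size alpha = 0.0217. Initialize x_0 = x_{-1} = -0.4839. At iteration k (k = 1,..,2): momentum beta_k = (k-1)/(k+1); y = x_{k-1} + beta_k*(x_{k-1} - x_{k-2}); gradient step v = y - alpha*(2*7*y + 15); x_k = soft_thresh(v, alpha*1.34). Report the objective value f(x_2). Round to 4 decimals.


FISTA on f(x) = 7*x^2 + 15*x + 1.34*|x|
L = 14, alpha = 0.0217
Iteration 1: beta = 0.0, y = -0.4839 + 0.0*(-0.4839 + 0.4839) = -0.4839
  grad(y) = 8.2254, v = y - alpha*grad = -0.6624
  prox(v) = soft_thresh(-0.6624, 0.0291) = -0.6333
Iteration 2: beta = 0.3333, y = -0.6333 + 0.3333*(-0.6333 + 0.4839) = -0.6831
  grad(y) = 5.4364, v = y - alpha*grad = -0.8011
  prox(v) = soft_thresh(-0.8011, 0.0291) = -0.772
f(x_2) = 7*(-0.772)^2 + 15*(-0.772) + 1.34*|-0.772| = -6.3737


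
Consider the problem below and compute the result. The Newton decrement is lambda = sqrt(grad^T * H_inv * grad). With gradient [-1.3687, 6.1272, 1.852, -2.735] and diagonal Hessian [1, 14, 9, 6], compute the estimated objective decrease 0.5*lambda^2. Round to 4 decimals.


Step 1: H is diagonal, so H^(-1) * g = [-1.3687, 0.4377, 0.2058, -0.4558].
Step 2: g^T H^(-1) g = sum_i g_i^2 / H_ii
  = (-1.3687)^2/1 + (6.1272)^2/14 + (1.852)^2/9 + (-2.735)^2/6
  = 1.8733 + 2.6816 + 0.3811 + 1.2467 = 6.1828
Step 3: Objective decrease = 0.5 * g^T H^(-1) g = 3.0914


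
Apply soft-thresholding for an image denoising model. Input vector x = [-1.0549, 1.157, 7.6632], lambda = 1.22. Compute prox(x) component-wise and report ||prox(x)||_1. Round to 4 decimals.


Soft-thresholding with lambda = 1.22:
prox(-1.0549) = sign(-1.0549)*max(|-1.0549| - 1.22, 0) = 0.0
prox(1.157) = sign(1.157)*max(|1.157| - 1.22, 0) = 0.0
prox(7.6632) = sign(7.6632)*max(|7.6632| - 1.22, 0) = 6.4432
prox(x) = [0.0, 0.0, 6.4432]
||prox(x)||_1 = 0.0 + 0.0 + 6.4432 = 6.4432


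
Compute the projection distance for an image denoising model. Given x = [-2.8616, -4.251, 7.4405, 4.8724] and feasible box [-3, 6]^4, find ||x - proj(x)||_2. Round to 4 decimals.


Project each component onto [-3, 6].
clip(-2.8616) = -2.8616, clip(-4.251) = -3.0, clip(7.4405) = 6.0, clip(4.8724) = 4.8724
Projection = [-2.8616, -3.0, 6.0, 4.8724]
Squared diffs: [0.0, 1.565, 2.075, 0.0]
Distance = sqrt(3.64) = 1.9079


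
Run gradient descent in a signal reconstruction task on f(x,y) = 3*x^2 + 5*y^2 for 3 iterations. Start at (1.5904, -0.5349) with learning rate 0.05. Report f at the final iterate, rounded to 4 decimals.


Gradient descent on f(x,y) = 3*x^2 + 5*y^2.
Starting point: (1.5904, -0.5349), alpha = 0.05
Step 1: grad_x = 2*3*1.5904 = 9.5424, grad_y = 2*5*-0.5349 = -5.349
  x_1 = 1.5904 - 0.05*9.5424 = 1.1133
  y_1 = -0.5349 - 0.05*-5.349 = -0.2675
Step 2: grad_x = 2*3*1.1133 = 6.6797, grad_y = 2*5*-0.2675 = -2.6745
  x_2 = 1.1133 - 0.05*6.6797 = 0.7793
  y_2 = -0.2675 - 0.05*-2.6745 = -0.1337
Step 3: grad_x = 2*3*0.7793 = 4.6758, grad_y = 2*5*-0.1337 = -1.3373
  x_3 = 0.7793 - 0.05*4.6758 = 0.5455
  y_3 = -0.1337 - 0.05*-1.3373 = -0.0669
f(0.5455, -0.0669) = 3*0.5455^2 + 5*(-0.0669)^2 = 0.9151


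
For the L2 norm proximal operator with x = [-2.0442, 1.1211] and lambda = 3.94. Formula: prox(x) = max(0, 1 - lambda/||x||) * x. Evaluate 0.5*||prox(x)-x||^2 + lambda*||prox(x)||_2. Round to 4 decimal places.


Step 1: Compute ||x||.
||x|| = 2.3314
Step 2: Compute scaling factor.
scale = max(0, 1 - 3.94/2.3314) = 0.0
Step 3: prox(x) = [-0.0, 0.0]
||prox(x)|| = 0.0
Step 4: Proximal objective.
0.5*||prox-x||^2 = 2.7178
lambda*||prox|| = 0.0
Total = 2.7178


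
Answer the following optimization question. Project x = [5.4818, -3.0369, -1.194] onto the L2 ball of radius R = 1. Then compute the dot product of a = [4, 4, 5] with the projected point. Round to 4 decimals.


Step 1: Compute ||x|| (intermediates to 6 decimals).
||x|| = sqrt(5.4818^2 + (-3.0369)^2 + (-1.194)^2) = 6.37954
Step 2: Project.
Since ||x|| > R, scale = R/||x|| = 1/6.37954 = 0.156751, proj(x) = scale * x
proj(x) = [0.859278, -0.476037, -0.187161]
Step 3: Dot product.
a^T * proj(x) = 4*0.859278 + 4*(-0.476037) + 5*(-0.187161) = 0.5972


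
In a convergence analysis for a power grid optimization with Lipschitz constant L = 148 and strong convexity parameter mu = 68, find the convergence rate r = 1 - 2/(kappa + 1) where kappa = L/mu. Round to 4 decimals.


Step 1: Compute the condition number.
kappa = L/mu = 148/68 = 2.1765
Step 2: Compute the convergence rate.
r = 1 - 2/(kappa + 1) = 1 - 2*mu/(L + mu) = (L - mu)/(L + mu) = 80/216 = 0.3704


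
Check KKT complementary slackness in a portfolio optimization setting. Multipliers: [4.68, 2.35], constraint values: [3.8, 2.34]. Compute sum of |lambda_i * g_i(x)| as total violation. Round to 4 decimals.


KKT complementary slackness check:
lambda_1 * g_1 = 4.68 * 3.8 = 17.784
lambda_2 * g_2 = 2.35 * 2.34 = 5.499
Total violation = 17.784 + 5.499 = 23.283


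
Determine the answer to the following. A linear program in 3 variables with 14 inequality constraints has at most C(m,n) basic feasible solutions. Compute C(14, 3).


Each vertex corresponds to some choice of n active constraints out of m, so the number of vertices is at most C(m, n) = m! / (n!(m-n)!).
m = 14, n = 3
Numerator: 14 * 13 * 12
Denominator: 3! = 6
C(14, 3) = 364


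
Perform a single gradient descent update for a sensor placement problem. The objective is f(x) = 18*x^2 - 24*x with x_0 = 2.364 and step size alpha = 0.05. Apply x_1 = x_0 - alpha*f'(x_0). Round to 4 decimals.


We compute the gradient at x_0 and apply the update.
f'(x) = 36*x - 24
f'(2.364) = 36*2.364 - 24 = 61.104
x_1 = 2.364 - 0.05*61.104 = -0.6912


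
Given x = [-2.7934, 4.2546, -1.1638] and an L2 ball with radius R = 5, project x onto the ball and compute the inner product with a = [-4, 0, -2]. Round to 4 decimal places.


Step 1: Compute ||x|| (intermediates to 6 decimals).
||x|| = sqrt((-2.7934)^2 + 4.2546^2 + (-1.1638)^2) = 5.221028
Step 2: Project.
Since ||x|| > R, scale = R/||x|| = 5/5.221028 = 0.957666, proj(x) = scale * x
proj(x) = [-2.675144, 4.074486, -1.114532]
Step 3: Dot product.
a^T * proj(x) = -4*(-2.675144) + 0*4.074486 - 2*(-1.114532) = 12.9296


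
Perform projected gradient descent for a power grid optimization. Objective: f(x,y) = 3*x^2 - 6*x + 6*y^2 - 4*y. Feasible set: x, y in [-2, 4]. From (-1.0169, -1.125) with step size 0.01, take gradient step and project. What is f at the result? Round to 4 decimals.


Step 1: Compute gradient at (-1.0169, -1.125).
grad_x = 2*3*-1.0169 - 6 = -12.1014
grad_y = 2*6*-1.125 - 4 = -17.5
Step 2: Gradient step.
x_raw = -1.0169 - 0.01*-12.1014 = -0.8959
y_raw = -1.125 - 0.01*-17.5 = -0.95
Step 3: Project onto [-2, 4].
x_proj = clip(-0.8959) = -0.8959
y_proj = clip(-0.95) = -0.95
Step 4: Evaluate f.
f(-0.8959, -0.95) = 16.9982


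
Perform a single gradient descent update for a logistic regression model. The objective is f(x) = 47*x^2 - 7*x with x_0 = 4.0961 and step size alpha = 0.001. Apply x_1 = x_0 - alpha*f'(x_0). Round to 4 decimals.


We compute the gradient at x_0 and apply the update.
f'(x) = 94*x - 7
f'(4.0961) = 94*4.0961 - 7 = 378.0334
x_1 = 4.0961 - 0.001*378.0334 = 3.7181


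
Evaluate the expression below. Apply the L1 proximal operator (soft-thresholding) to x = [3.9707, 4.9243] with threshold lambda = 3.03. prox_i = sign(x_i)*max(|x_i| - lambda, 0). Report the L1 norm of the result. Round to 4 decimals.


Soft-thresholding with lambda = 3.03:
prox(3.9707) = sign(3.9707)*max(|3.9707| - 3.03, 0) = 0.9407
prox(4.9243) = sign(4.9243)*max(|4.9243| - 3.03, 0) = 1.8943
prox(x) = [0.9407, 1.8943]
||prox(x)||_1 = 0.9407 + 1.8943 = 2.835


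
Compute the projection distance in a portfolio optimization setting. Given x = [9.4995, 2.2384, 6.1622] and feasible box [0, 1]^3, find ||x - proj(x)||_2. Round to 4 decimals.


Project each component onto [0, 1].
clip(9.4995) = 1.0, clip(2.2384) = 1.0, clip(6.1622) = 1.0
Projection = [1.0, 1.0, 1.0]
Squared diffs: [72.2415, 1.5336, 26.6483]
Distance = sqrt(100.4234) = 10.0211


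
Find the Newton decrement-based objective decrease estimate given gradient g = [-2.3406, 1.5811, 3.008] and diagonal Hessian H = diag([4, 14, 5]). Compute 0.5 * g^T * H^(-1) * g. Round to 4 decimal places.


Step 1: H is diagonal, so H^(-1) * g = [-0.5852, 0.1129, 0.6016].
Step 2: g^T H^(-1) g = sum_i g_i^2 / H_ii
  = (-2.3406)^2/4 + (1.5811)^2/14 + (3.008)^2/5
  = 1.3696 + 0.1786 + 1.8096 = 3.3578
Step 3: Objective decrease = 0.5 * g^T H^(-1) g = 1.6789


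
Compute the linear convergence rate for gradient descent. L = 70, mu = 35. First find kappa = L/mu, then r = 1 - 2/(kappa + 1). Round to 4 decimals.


Step 1: Compute the condition number.
kappa = L/mu = 70/35 = 2.0
Step 2: Compute the convergence rate.
r = 1 - 2/(kappa + 1) = 1 - 2*mu/(L + mu) = (L - mu)/(L + mu) = 35/105 = 0.3333


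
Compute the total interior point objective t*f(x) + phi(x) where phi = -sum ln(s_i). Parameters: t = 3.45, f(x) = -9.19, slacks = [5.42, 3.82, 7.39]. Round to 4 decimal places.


Step 1: Compute log-barrier.
ln values: [1.6901, 1.3403, 2.0001]
phi = -(1.6901 + 1.3403 + 2.0001) = -5.0305
Step 2: Compute augmented objective.
t*f(x) = 3.45*-9.19 = -31.7055
Total = -31.7055 - 5.0305 = -36.736


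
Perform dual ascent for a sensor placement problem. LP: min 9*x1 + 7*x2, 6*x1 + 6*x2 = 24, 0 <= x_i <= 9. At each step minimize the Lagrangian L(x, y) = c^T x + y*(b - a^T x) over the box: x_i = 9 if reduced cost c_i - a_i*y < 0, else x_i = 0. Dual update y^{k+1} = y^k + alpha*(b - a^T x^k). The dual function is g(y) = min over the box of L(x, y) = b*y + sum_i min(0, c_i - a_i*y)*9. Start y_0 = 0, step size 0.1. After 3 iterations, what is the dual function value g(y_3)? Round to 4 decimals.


Dual ascent for LP: min 9*x1 + 7*x2, 6*x1 + 6*x2 = 24, 0 <= x_i <= 9
Step 1: y^k = 0.0, reduced costs: (9.0, 7.0)
  x^k = (0.0, 0.0), subgradient = b - a^T x = 24.0
  y^{k+1} = 0.0 + 0.1*24.0 = 2.4
Step 2: y^k = 2.4, reduced costs: (-5.4, -7.4)
  x^k = (9.0, 9.0), subgradient = b - a^T x = -84.0
  y^{k+1} = 2.4 + 0.1*-84.0 = -6.0
Step 3: y^k = -6.0, reduced costs: (45.0, 43.0)
  x^k = (0.0, 0.0), subgradient = b - a^T x = 24.0
  y^{k+1} = -6.0 + 0.1*24.0 = -3.6
Dual objective at y_3 = -3.6: reduced costs (30.6, 28.6), box minimizer x = (0.0, 0.0)
g(y_3) = b*y + (c1 - a1*y)*x1 + (c2 - a2*y)*x2 = 24*(-3.6) + 30.6*0.0 + 28.6*0.0 = -86.4 + 0.0 + 0.0 = -86.4


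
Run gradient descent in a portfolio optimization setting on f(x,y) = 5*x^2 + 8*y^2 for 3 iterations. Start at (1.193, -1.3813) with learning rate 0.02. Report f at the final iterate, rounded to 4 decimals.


Gradient descent on f(x,y) = 5*x^2 + 8*y^2.
Starting point: (1.193, -1.3813), alpha = 0.02
Step 1: grad_x = 2*5*1.193 = 11.93, grad_y = 2*8*-1.3813 = -22.1008
  x_1 = 1.193 - 0.02*11.93 = 0.9544
  y_1 = -1.3813 - 0.02*-22.1008 = -0.9393
Step 2: grad_x = 2*5*0.9544 = 9.544, grad_y = 2*8*-0.9393 = -15.0285
  x_2 = 0.9544 - 0.02*9.544 = 0.7635
  y_2 = -0.9393 - 0.02*-15.0285 = -0.6387
Step 3: grad_x = 2*5*0.7635 = 7.6352, grad_y = 2*8*-0.6387 = -10.2194
  x_3 = 0.7635 - 0.02*7.6352 = 0.6108
  y_3 = -0.6387 - 0.02*-10.2194 = -0.4343
f(0.6108, -0.4343) = 5*0.6108^2 + 8*(-0.4343)^2 = 3.3746


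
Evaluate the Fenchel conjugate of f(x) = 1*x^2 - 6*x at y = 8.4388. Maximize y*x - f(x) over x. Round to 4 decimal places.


f*(y) = sup_x {y*x - a*x^2 - b*x} = sup_x {(y-b)*x - a*x^2}
FOC: (y - b) - 2a*x = 0 => x* = (y - b)/(2a)
x* = (8.4388 + 6)/(2*1) = 7.2194
f*(8.4388) = (y-b)^2/(4a) = (8.4388 + 6)^2/(4*1)
= 208.4789/4 = 52.1197


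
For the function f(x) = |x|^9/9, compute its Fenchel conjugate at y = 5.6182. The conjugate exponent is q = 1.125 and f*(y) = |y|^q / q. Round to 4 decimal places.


The conjugate exponent q satisfies 1/p + 1/q = 1.
p = 9, so q = 9/(9 - 1) = 1.125
|y|^q = 5.6182^1.125 = 6.971
f*(5.6182) = 6.971 / 1.125 = 6.1965


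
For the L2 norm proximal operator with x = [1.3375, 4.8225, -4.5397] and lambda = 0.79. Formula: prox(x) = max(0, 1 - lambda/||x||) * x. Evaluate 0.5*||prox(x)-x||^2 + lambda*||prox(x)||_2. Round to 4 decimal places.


Step 1: Compute ||x||.
||x|| = 6.7568
Step 2: Compute scaling factor.
scale = max(0, 1 - 0.79/6.7568) = 0.8831
Step 3: prox(x) = [1.1811, 4.2587, -4.0089]
||prox(x)|| = 5.9668
Step 4: Proximal objective.
0.5*||prox-x||^2 = 0.3121
lambda*||prox|| = 4.7138
Total = 5.0258


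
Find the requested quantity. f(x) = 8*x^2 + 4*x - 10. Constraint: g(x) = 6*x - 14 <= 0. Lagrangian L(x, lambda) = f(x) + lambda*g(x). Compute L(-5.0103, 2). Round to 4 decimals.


Step 1: Evaluate f(x).
f(-5.0103) = 8*(-5.0103)^2 + 4*(-5.0103) - 10 = 170.7836
Step 2: Evaluate g(x).
g(-5.0103) = 6*-5.0103 - 14 = -44.0618
Step 3: Compute Lagrangian.
L = 170.7836 + 2*-44.0618 = 82.66


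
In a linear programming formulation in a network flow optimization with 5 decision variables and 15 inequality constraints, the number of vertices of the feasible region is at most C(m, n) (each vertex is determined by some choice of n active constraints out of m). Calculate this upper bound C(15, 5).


Each vertex corresponds to some choice of n active constraints out of m, so the number of vertices is at most C(m, n) = m! / (n!(m-n)!).
m = 15, n = 5
Numerator: 15 * 14 * 13 * 12 * 11
Denominator: 5! = 120
C(15, 5) = 3003


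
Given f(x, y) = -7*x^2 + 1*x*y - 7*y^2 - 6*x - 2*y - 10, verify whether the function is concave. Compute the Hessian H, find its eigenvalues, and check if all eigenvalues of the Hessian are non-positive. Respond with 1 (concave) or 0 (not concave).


The Hessian of f(x,y) = -7*x^2 + 1*x*y - 7*y^2 - 6*x - 2*y - 10 is:
H = [[-14, 1], [1, -14]]
Trace = -14 - 14 = -28
Determinant = -14*-14 - (1)^2 = 195
Discriminant = (-28)^2 - 4*195 = 4.0
Eigenvalues: lambda_1 = -15.0, lambda_2 = -13.0
The function is concave.

1


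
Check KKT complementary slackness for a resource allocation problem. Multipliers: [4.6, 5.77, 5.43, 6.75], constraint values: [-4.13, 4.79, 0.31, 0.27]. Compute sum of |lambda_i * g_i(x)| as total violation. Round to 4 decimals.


KKT complementary slackness check:
lambda_1 * g_1 = 4.6 * -4.13 = -18.998
lambda_2 * g_2 = 5.77 * 4.79 = 27.6383
lambda_3 * g_3 = 5.43 * 0.31 = 1.6833
lambda_4 * g_4 = 6.75 * 0.27 = 1.8225
Total violation = 18.998 + 27.6383 + 1.6833 + 1.8225 = 50.1421


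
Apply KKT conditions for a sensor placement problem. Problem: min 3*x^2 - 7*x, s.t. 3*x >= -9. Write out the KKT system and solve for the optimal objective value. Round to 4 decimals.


Step 1: Try lambda = 0 (constraint inactive).
Stationarity: 2*3*x - 7 = 0
x* = 7/(2*3) = 7/6 = 1.1667 (rounded; the exact value 7/6 is used below)
Check constraint: 3*1.1667 = 3.5001 >= -9 -- satisfied.
Step 2: Compute optimal value.
f(x*) = 3*(7/6)^2 - 7*(7/6) = -4.0833


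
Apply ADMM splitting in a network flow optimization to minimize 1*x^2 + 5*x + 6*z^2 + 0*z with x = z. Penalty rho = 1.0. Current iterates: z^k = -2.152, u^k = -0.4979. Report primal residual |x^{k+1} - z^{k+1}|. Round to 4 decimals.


ADMM iteration with rho = 1.0, z^k = -2.152, u^k = -0.4979
Step 1: x-update.
Minimize 1*x^2 + 5*x + (1.0/2)*(x + 2.152 - 0.4979)^2
FOC: (2*1 + 1.0)*x = -5 + 1.0*(-2.152 + 0.4979)
x^{k+1} = -2.218
Step 2: z-update.
Minimize 6*z^2 + 0*z + (1.0/2)*(-2.218 - z - 0.4979)^2
FOC: (2*6 + 1.0)*z = 0 + 1.0*(-2.218 - 0.4979)
z^{k+1} = -0.2089
Step 3: u-update.
u^{k+1} = -0.4979 - 2.218 + 0.2089 = -2.507
Step 4: Primal residual = |-2.218 + 0.2089| = 2.0091


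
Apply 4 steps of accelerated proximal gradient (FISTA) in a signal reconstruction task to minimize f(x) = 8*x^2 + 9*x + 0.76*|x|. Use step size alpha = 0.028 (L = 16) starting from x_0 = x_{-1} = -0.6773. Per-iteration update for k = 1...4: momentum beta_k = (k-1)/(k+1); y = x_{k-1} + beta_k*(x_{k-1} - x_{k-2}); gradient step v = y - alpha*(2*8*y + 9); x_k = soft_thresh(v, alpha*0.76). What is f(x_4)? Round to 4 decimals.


FISTA on f(x) = 8*x^2 + 9*x + 0.76*|x|
L = 16, alpha = 0.028
Iteration 1: beta = 0.0, y = -0.6773 + 0.0*(-0.6773 + 0.6773) = -0.6773
  grad(y) = -1.8368, v = y - alpha*grad = -0.6259
  prox(v) = soft_thresh(-0.6259, 0.0213) = -0.6046
Iteration 2: beta = 0.3333, y = -0.6046 + 0.3333*(-0.6046 + 0.6773) = -0.5804
  grad(y) = -0.2856, v = y - alpha*grad = -0.5724
  prox(v) = soft_thresh(-0.5724, 0.0213) = -0.5511
Iteration 3: beta = 0.5, y = -0.5511 + 0.5*(-0.5511 + 0.6046) = -0.5243
  grad(y) = 0.6109, v = y - alpha*grad = -0.5414
  prox(v) = soft_thresh(-0.5414, 0.0213) = -0.5201
Iteration 4: beta = 0.6, y = -0.5201 + 0.6*(-0.5201 + 0.5511) = -0.5016
  grad(y) = 0.9747, v = y - alpha*grad = -0.5289
  prox(v) = soft_thresh(-0.5289, 0.0213) = -0.5076
f(x_4) = 8*(-0.5076)^2 + 9*(-0.5076) + 0.76*|-0.5076| = -2.1214


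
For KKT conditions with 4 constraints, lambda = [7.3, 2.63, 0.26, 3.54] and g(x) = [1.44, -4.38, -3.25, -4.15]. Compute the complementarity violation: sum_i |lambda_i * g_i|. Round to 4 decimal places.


KKT complementary slackness check:
lambda_1 * g_1 = 7.3 * 1.44 = 10.512
lambda_2 * g_2 = 2.63 * -4.38 = -11.5194
lambda_3 * g_3 = 0.26 * -3.25 = -0.845
lambda_4 * g_4 = 3.54 * -4.15 = -14.691
Total violation = 10.512 + 11.5194 + 0.845 + 14.691 = 37.5674


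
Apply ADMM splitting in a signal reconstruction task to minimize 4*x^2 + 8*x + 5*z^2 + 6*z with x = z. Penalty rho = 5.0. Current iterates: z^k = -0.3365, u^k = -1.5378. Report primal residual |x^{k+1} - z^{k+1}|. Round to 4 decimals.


ADMM iteration with rho = 5.0, z^k = -0.3365, u^k = -1.5378
Step 1: x-update.
Minimize 4*x^2 + 8*x + (5.0/2)*(x + 0.3365 - 1.5378)^2
FOC: (2*4 + 5.0)*x = -8 + 5.0*(-0.3365 + 1.5378)
x^{k+1} = -0.1533
Step 2: z-update.
Minimize 5*z^2 + 6*z + (5.0/2)*(-0.1533 - z - 1.5378)^2
FOC: (2*5 + 5.0)*z = -6 + 5.0*(-0.1533 - 1.5378)
z^{k+1} = -0.9637
Step 3: u-update.
u^{k+1} = -1.5378 - 0.1533 + 0.9637 = -0.7274
Step 4: Primal residual = |-0.1533 + 0.9637| = 0.8104


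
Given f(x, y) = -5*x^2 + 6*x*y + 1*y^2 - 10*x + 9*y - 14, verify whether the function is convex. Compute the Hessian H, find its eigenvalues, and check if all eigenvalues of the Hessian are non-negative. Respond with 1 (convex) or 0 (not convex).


The Hessian of f(x,y) = -5*x^2 + 6*x*y + 1*y^2 - 10*x + 9*y - 14 is:
H = [[-10, 6], [6, 2]]
Trace = -10 + 2 = -8
Determinant = -10*2 - (6)^2 = -56
Discriminant = (-8)^2 - 4*-56 = 288.0
Eigenvalues: lambda_1 = -12.4853, lambda_2 = 4.4853
The function is not convex.

0


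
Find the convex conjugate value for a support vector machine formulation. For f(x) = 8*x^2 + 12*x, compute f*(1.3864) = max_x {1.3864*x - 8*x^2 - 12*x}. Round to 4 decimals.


f*(y) = sup_x {y*x - a*x^2 - b*x} = sup_x {(y-b)*x - a*x^2}
FOC: (y - b) - 2a*x = 0 => x* = (y - b)/(2a)
x* = (1.3864 - 12)/(2*8) = -0.6634
f*(1.3864) = (y-b)^2/(4a) = (1.3864 - 12)^2/(4*8)
= 112.6485/32 = 3.5203


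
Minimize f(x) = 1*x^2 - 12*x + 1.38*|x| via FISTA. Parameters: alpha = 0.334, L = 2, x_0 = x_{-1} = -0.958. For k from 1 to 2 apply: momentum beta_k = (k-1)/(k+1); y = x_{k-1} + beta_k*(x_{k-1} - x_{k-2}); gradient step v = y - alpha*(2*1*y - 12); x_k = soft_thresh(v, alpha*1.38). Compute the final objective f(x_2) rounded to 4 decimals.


FISTA on f(x) = 1*x^2 - 12*x + 1.38*|x|
L = 2, alpha = 0.334
Iteration 1: beta = 0.0, y = -0.958 + 0.0*(-0.958 + 0.958) = -0.958
  grad(y) = -13.916, v = y - alpha*grad = 3.6899
  prox(v) = soft_thresh(3.6899, 0.4609) = 3.229
Iteration 2: beta = 0.3333, y = 3.229 + 0.3333*(3.229 + 0.958) = 4.6247
  grad(y) = -2.7506, v = y - alpha*grad = 5.5434
  prox(v) = soft_thresh(5.5434, 0.4609) = 5.0825
f(x_2) = 1*5.0825^2 - 12*5.0825 + 1.38*|5.0825| = -28.1443


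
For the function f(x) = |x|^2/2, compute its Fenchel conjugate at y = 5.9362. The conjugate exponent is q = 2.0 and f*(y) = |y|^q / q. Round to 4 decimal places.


The conjugate exponent q satisfies 1/p + 1/q = 1.
p = 2, so q = 2/(2 - 1) = 2.0
|y|^q = 5.9362^2.0 = 35.2385
f*(5.9362) = 35.2385 / 2.0 = 17.6192


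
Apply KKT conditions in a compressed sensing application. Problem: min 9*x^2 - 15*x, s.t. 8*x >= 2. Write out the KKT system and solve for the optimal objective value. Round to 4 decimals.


Step 1: Try lambda = 0 (constraint inactive).
Stationarity: 2*9*x - 15 = 0
x* = 15/(2*9) = 5/6 = 0.8333 (rounded; the exact value 5/6 is used below)
Check constraint: 8*0.8333 = 6.6664 >= 2 -- satisfied.
Step 2: Compute optimal value.
f(x*) = 9*(5/6)^2 - 15*(5/6) = -6.25


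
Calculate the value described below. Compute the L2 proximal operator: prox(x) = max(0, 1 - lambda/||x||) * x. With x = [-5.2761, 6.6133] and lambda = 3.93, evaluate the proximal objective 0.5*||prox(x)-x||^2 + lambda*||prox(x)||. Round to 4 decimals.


Step 1: Compute ||x||.
||x|| = 8.4601
Step 2: Compute scaling factor.
scale = max(0, 1 - 3.93/8.4601) = 0.5355
Step 3: prox(x) = [-2.8252, 3.5412]
||prox(x)|| = 4.5301
Step 4: Proximal objective.
0.5*||prox-x||^2 = 7.7225
lambda*||prox|| = 17.8033
Total = 25.5257


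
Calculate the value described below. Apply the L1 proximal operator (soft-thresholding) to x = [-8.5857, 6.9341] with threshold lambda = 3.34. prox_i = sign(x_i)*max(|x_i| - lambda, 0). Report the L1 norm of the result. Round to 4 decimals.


Soft-thresholding with lambda = 3.34:
prox(-8.5857) = sign(-8.5857)*max(|-8.5857| - 3.34, 0) = -5.2457
prox(6.9341) = sign(6.9341)*max(|6.9341| - 3.34, 0) = 3.5941
prox(x) = [-5.2457, 3.5941]
||prox(x)||_1 = 5.2457 + 3.5941 = 8.8398


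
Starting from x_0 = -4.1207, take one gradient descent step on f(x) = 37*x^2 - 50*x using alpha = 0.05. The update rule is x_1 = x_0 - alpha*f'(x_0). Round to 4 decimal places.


We compute the gradient at x_0 and apply the update.
f'(x) = 74*x - 50
f'(-4.1207) = 74*-4.1207 - 50 = -354.9318
x_1 = -4.1207 - 0.05*-354.9318 = 13.6259


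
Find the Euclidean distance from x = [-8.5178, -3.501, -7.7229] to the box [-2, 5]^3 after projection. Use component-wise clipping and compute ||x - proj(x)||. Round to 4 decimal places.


Project each component onto [-2, 5].
clip(-8.5178) = -2.0, clip(-3.501) = -2.0, clip(-7.7229) = -2.0
Projection = [-2.0, -2.0, -2.0]
Squared diffs: [42.4817, 2.253, 32.7516]
Distance = sqrt(77.4863) = 8.8026


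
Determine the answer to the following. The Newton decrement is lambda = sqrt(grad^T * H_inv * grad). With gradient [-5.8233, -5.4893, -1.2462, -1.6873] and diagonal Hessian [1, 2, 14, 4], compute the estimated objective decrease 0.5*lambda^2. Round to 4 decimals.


Step 1: H is diagonal, so H^(-1) * g = [-5.8233, -2.7447, -0.089, -0.4218].
Step 2: g^T H^(-1) g = sum_i g_i^2 / H_ii
  = (-5.8233)^2/1 + (-5.4893)^2/2 + (-1.2462)^2/14 + (-1.6873)^2/4
  = 33.9108 + 15.0662 + 0.1109 + 0.7117 = 49.7997
Step 3: Objective decrease = 0.5 * g^T H^(-1) g = 24.8999


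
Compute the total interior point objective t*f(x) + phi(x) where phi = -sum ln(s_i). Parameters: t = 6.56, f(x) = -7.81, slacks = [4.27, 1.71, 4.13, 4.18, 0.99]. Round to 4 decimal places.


Step 1: Compute log-barrier.
ln values: [1.4516, 0.5365, 1.4183, 1.4303, -0.0101]
phi = -(1.4516 + 0.5365 + 1.4183 + 1.4303 - 0.0101) = -4.8266
Step 2: Compute augmented objective.
t*f(x) = 6.56*-7.81 = -51.2336
Total = -51.2336 - 4.8266 = -56.0602


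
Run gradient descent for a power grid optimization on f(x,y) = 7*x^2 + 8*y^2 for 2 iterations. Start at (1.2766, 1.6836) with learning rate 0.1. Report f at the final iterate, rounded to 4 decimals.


Gradient descent on f(x,y) = 7*x^2 + 8*y^2.
Starting point: (1.2766, 1.6836), alpha = 0.1
Step 1: grad_x = 2*7*1.2766 = 17.8724, grad_y = 2*8*1.6836 = 26.9376
  x_1 = 1.2766 - 0.1*17.8724 = -0.5106
  y_1 = 1.6836 - 0.1*26.9376 = -1.0102
Step 2: grad_x = 2*7*-0.5106 = -7.149, grad_y = 2*8*-1.0102 = -16.1626
  x_2 = -0.5106 - 0.1*-7.149 = 0.2043
  y_2 = -1.0102 - 0.1*-16.1626 = 0.6061
f(0.2043, 0.6061) = 7*0.2043^2 + 8*0.6061^2 = 3.2309


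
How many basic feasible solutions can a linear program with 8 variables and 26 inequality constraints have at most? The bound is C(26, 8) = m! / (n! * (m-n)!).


Each vertex corresponds to some choice of n active constraints out of m, so the number of vertices is at most C(m, n) = m! / (n!(m-n)!).
m = 26, n = 8
Numerator: 26 * 25 * 24 * 23 * 22 * 21 * 20 * 19
Denominator: 8! = 40320
C(26, 8) = 1562275


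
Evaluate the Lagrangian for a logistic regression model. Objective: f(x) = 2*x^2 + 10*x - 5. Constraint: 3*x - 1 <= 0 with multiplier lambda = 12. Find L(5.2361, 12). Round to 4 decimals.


Step 1: Evaluate f(x).
f(5.2361) = 2*5.2361^2 + 10*5.2361 - 5 = 102.1945
Step 2: Evaluate g(x).
g(5.2361) = 3*5.2361 - 1 = 14.7083
Step 3: Compute Lagrangian.
L = 102.1945 + 12*14.7083 = 278.6941


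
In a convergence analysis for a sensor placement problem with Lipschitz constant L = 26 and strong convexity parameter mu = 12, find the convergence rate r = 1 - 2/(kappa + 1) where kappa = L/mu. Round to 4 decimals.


Step 1: Compute the condition number.
kappa = L/mu = 26/12 = 2.1667
Step 2: Compute the convergence rate.
r = 1 - 2/(kappa + 1) = 1 - 2*mu/(L + mu) = (L - mu)/(L + mu) = 14/38 = 0.3684
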